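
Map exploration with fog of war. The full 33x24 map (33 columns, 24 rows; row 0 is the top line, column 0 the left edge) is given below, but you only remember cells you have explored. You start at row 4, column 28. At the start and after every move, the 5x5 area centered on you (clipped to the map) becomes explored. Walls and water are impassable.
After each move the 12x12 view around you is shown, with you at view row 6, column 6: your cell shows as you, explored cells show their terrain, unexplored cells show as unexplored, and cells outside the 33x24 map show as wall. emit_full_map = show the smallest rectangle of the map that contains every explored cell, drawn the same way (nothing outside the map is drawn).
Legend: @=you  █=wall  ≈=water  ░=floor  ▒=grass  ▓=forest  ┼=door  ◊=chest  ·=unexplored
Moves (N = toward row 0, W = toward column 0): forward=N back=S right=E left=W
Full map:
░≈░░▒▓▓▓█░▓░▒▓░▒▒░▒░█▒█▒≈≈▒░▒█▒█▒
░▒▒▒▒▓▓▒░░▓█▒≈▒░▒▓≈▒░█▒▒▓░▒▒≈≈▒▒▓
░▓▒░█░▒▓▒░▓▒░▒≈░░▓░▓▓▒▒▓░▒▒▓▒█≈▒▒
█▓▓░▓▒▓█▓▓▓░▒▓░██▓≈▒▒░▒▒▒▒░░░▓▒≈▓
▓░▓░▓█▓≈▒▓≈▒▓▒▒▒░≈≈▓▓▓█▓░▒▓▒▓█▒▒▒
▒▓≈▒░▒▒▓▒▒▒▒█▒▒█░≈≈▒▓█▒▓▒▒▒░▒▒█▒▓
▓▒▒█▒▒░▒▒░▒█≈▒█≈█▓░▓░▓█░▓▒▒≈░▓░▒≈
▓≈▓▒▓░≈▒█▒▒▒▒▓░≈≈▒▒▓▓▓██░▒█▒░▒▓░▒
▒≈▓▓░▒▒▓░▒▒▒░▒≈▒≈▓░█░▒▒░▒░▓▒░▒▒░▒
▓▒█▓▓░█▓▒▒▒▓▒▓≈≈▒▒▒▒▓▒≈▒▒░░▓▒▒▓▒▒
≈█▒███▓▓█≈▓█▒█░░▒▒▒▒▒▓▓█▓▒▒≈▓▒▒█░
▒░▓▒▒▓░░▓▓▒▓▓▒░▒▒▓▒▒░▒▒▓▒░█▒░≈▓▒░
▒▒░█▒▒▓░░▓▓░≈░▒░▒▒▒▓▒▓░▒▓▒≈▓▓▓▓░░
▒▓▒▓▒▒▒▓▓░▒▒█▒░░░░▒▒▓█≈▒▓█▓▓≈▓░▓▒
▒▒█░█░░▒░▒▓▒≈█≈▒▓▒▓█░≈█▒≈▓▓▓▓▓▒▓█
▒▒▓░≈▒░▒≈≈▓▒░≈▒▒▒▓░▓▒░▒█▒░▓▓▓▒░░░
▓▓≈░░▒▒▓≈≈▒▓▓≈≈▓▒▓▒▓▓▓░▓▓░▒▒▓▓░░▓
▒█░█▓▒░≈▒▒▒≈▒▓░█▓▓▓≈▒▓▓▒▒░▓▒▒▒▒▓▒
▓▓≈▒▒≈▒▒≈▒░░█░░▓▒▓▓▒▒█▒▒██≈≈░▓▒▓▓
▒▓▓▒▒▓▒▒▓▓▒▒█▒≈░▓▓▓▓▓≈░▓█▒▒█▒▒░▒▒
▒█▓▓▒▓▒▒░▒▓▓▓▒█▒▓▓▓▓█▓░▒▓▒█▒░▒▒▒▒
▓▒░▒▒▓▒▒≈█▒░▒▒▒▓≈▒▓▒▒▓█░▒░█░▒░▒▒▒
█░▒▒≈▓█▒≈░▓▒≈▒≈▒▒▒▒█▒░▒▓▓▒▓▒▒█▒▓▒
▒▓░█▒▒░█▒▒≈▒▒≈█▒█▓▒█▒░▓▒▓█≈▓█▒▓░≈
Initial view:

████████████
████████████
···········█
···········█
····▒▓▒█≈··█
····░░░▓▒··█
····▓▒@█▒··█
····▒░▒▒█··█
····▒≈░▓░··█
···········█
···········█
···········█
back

████████████
···········█
···········█
····▒▓▒█≈··█
····░░░▓▒··█
····▓▒▓█▒··█
····▒░@▒█··█
····▒≈░▓░··█
····█▒░▒▓··█
···········█
···········█
···········█

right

████████████
··········██
··········██
···▒▓▒█≈··██
···░░░▓▒≈·██
···▓▒▓█▒▒·██
···▒░▒@█▒·██
···▒≈░▓░▒·██
···█▒░▒▓░·██
··········██
··········██
··········██

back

··········██
··········██
···▒▓▒█≈··██
···░░░▓▒≈·██
···▓▒▓█▒▒·██
···▒░▒▒█▒·██
···▒≈░@░▒·██
···█▒░▒▓░·██
····▒░▒▒░·██
··········██
··········██
··········██

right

·········███
·········███
··▒▓▒█≈··███
··░░░▓▒≈·███
··▓▒▓█▒▒▒███
··▒░▒▒█▒▓███
··▒≈░▓@▒≈███
··█▒░▒▓░▒███
···▒░▒▒░▒███
·········███
·········███
·········███

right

········████
········████
·▒▓▒█≈··████
·░░░▓▒≈·████
·▓▒▓█▒▒▒████
·▒░▒▒█▒▓████
·▒≈░▓░@≈████
·█▒░▒▓░▒████
··▒░▒▒░▒████
········████
········████
········████

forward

████████████
········████
········████
·▒▓▒█≈··████
·░░░▓▒≈▓████
·▓▒▓█▒▒▒████
·▒░▒▒█@▓████
·▒≈░▓░▒≈████
·█▒░▒▓░▒████
··▒░▒▒░▒████
········████
········████

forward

████████████
████████████
········████
········████
·▒▓▒█≈▒▒████
·░░░▓▒≈▓████
·▓▒▓█▒@▒████
·▒░▒▒█▒▓████
·▒≈░▓░▒≈████
·█▒░▒▓░▒████
··▒░▒▒░▒████
········████

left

████████████
████████████
·········███
·········███
··▒▓▒█≈▒▒███
··░░░▓▒≈▓███
··▓▒▓█@▒▒███
··▒░▒▒█▒▓███
··▒≈░▓░▒≈███
··█▒░▒▓░▒███
···▒░▒▒░▒███
·········███

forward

████████████
████████████
████████████
·········███
····≈≈▒▒▓███
··▒▓▒█≈▒▒███
··░░░▓@≈▓███
··▓▒▓█▒▒▒███
··▒░▒▒█▒▓███
··▒≈░▓░▒≈███
··█▒░▒▓░▒███
···▒░▒▒░▒███

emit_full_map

··≈≈▒▒▓
▒▓▒█≈▒▒
░░░▓@≈▓
▓▒▓█▒▒▒
▒░▒▒█▒▓
▒≈░▓░▒≈
█▒░▒▓░▒
·▒░▒▒░▒

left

████████████
████████████
████████████
··········██
····▒≈≈▒▒▓██
···▒▓▒█≈▒▒██
···░░░@▒≈▓██
···▓▒▓█▒▒▒██
···▒░▒▒█▒▓██
···▒≈░▓░▒≈██
···█▒░▒▓░▒██
····▒░▒▒░▒██

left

████████████
████████████
████████████
···········█
····▒▒≈≈▒▒▓█
····▒▓▒█≈▒▒█
····░░@▓▒≈▓█
····▓▒▓█▒▒▒█
····▒░▒▒█▒▓█
····▒≈░▓░▒≈█
····█▒░▒▓░▒█
·····▒░▒▒░▒█

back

████████████
████████████
···········█
····▒▒≈≈▒▒▓█
····▒▓▒█≈▒▒█
····░░░▓▒≈▓█
····▓▒@█▒▒▒█
····▒░▒▒█▒▓█
····▒≈░▓░▒≈█
····█▒░▒▓░▒█
·····▒░▒▒░▒█
···········█

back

████████████
···········█
····▒▒≈≈▒▒▓█
····▒▓▒█≈▒▒█
····░░░▓▒≈▓█
····▓▒▓█▒▒▒█
····▒░@▒█▒▓█
····▒≈░▓░▒≈█
····█▒░▒▓░▒█
·····▒░▒▒░▒█
···········█
···········█

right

████████████
··········██
···▒▒≈≈▒▒▓██
···▒▓▒█≈▒▒██
···░░░▓▒≈▓██
···▓▒▓█▒▒▒██
···▒░▒@█▒▓██
···▒≈░▓░▒≈██
···█▒░▒▓░▒██
····▒░▒▒░▒██
··········██
··········██

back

··········██
···▒▒≈≈▒▒▓██
···▒▓▒█≈▒▒██
···░░░▓▒≈▓██
···▓▒▓█▒▒▒██
···▒░▒▒█▒▓██
···▒≈░@░▒≈██
···█▒░▒▓░▒██
····▒░▒▒░▒██
··········██
··········██
··········██

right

·········███
··▒▒≈≈▒▒▓███
··▒▓▒█≈▒▒███
··░░░▓▒≈▓███
··▓▒▓█▒▒▒███
··▒░▒▒█▒▓███
··▒≈░▓@▒≈███
··█▒░▒▓░▒███
···▒░▒▒░▒███
·········███
·········███
·········███

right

········████
·▒▒≈≈▒▒▓████
·▒▓▒█≈▒▒████
·░░░▓▒≈▓████
·▓▒▓█▒▒▒████
·▒░▒▒█▒▓████
·▒≈░▓░@≈████
·█▒░▒▓░▒████
··▒░▒▒░▒████
········████
········████
········████

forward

████████████
········████
·▒▒≈≈▒▒▓████
·▒▓▒█≈▒▒████
·░░░▓▒≈▓████
·▓▒▓█▒▒▒████
·▒░▒▒█@▓████
·▒≈░▓░▒≈████
·█▒░▒▓░▒████
··▒░▒▒░▒████
········████
········████

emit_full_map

▒▒≈≈▒▒▓
▒▓▒█≈▒▒
░░░▓▒≈▓
▓▒▓█▒▒▒
▒░▒▒█@▓
▒≈░▓░▒≈
█▒░▒▓░▒
·▒░▒▒░▒

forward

████████████
████████████
········████
·▒▒≈≈▒▒▓████
·▒▓▒█≈▒▒████
·░░░▓▒≈▓████
·▓▒▓█▒@▒████
·▒░▒▒█▒▓████
·▒≈░▓░▒≈████
·█▒░▒▓░▒████
··▒░▒▒░▒████
········████

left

████████████
████████████
·········███
··▒▒≈≈▒▒▓███
··▒▓▒█≈▒▒███
··░░░▓▒≈▓███
··▓▒▓█@▒▒███
··▒░▒▒█▒▓███
··▒≈░▓░▒≈███
··█▒░▒▓░▒███
···▒░▒▒░▒███
·········███

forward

████████████
████████████
████████████
·········███
··▒▒≈≈▒▒▓███
··▒▓▒█≈▒▒███
··░░░▓@≈▓███
··▓▒▓█▒▒▒███
··▒░▒▒█▒▓███
··▒≈░▓░▒≈███
··█▒░▒▓░▒███
···▒░▒▒░▒███

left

████████████
████████████
████████████
··········██
···▒▒≈≈▒▒▓██
···▒▓▒█≈▒▒██
···░░░@▒≈▓██
···▓▒▓█▒▒▒██
···▒░▒▒█▒▓██
···▒≈░▓░▒≈██
···█▒░▒▓░▒██
····▒░▒▒░▒██

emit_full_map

▒▒≈≈▒▒▓
▒▓▒█≈▒▒
░░░@▒≈▓
▓▒▓█▒▒▒
▒░▒▒█▒▓
▒≈░▓░▒≈
█▒░▒▓░▒
·▒░▒▒░▒

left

████████████
████████████
████████████
···········█
····▒▒≈≈▒▒▓█
····▒▓▒█≈▒▒█
····░░@▓▒≈▓█
····▓▒▓█▒▒▒█
····▒░▒▒█▒▓█
····▒≈░▓░▒≈█
····█▒░▒▓░▒█
·····▒░▒▒░▒█

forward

████████████
████████████
████████████
████████████
····▒░▒█▒··█
····▒▒≈≈▒▒▓█
····▒▓@█≈▒▒█
····░░░▓▒≈▓█
····▓▒▓█▒▒▒█
····▒░▒▒█▒▓█
····▒≈░▓░▒≈█
····█▒░▒▓░▒█

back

████████████
████████████
████████████
····▒░▒█▒··█
····▒▒≈≈▒▒▓█
····▒▓▒█≈▒▒█
····░░@▓▒≈▓█
····▓▒▓█▒▒▒█
····▒░▒▒█▒▓█
····▒≈░▓░▒≈█
····█▒░▒▓░▒█
·····▒░▒▒░▒█

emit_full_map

▒░▒█▒··
▒▒≈≈▒▒▓
▒▓▒█≈▒▒
░░@▓▒≈▓
▓▒▓█▒▒▒
▒░▒▒█▒▓
▒≈░▓░▒≈
█▒░▒▓░▒
·▒░▒▒░▒


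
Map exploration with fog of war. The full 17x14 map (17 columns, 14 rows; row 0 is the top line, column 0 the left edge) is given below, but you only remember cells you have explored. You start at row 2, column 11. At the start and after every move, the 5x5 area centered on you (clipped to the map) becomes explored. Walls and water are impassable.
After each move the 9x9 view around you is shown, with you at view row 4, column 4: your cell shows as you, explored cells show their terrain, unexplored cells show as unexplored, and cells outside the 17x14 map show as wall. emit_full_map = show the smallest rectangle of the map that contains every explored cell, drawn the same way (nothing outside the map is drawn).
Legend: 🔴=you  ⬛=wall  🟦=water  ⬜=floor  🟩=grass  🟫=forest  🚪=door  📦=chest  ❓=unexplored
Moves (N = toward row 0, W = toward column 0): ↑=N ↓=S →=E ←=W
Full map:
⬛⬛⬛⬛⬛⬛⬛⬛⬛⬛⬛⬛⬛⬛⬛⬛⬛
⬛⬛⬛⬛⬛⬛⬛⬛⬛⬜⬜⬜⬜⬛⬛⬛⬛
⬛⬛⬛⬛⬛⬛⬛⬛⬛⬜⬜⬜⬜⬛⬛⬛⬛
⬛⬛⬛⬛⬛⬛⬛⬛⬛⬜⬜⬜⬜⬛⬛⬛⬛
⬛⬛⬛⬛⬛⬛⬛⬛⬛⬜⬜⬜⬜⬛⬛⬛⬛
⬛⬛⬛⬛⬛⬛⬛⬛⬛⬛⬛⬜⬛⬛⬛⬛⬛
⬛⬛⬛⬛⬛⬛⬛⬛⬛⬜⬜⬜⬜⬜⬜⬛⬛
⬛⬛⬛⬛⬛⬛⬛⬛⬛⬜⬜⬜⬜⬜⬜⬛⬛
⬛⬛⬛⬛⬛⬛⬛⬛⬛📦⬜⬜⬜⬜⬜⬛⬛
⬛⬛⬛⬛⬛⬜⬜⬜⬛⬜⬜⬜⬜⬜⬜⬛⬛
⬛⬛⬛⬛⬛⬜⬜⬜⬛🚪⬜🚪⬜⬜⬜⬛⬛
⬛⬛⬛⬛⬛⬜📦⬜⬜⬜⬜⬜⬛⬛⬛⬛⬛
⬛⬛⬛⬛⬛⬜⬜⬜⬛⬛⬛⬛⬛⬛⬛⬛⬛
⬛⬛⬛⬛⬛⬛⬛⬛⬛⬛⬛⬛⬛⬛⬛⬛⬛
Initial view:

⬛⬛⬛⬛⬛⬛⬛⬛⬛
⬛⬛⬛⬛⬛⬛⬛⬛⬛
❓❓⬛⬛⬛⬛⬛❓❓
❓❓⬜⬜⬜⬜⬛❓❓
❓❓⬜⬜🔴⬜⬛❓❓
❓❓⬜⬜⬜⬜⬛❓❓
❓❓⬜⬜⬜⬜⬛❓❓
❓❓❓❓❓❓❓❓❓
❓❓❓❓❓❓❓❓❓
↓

⬛⬛⬛⬛⬛⬛⬛⬛⬛
❓❓⬛⬛⬛⬛⬛❓❓
❓❓⬜⬜⬜⬜⬛❓❓
❓❓⬜⬜⬜⬜⬛❓❓
❓❓⬜⬜🔴⬜⬛❓❓
❓❓⬜⬜⬜⬜⬛❓❓
❓❓⬛⬛⬜⬛⬛❓❓
❓❓❓❓❓❓❓❓❓
❓❓❓❓❓❓❓❓❓

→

⬛⬛⬛⬛⬛⬛⬛⬛⬛
❓⬛⬛⬛⬛⬛❓❓❓
❓⬜⬜⬜⬜⬛⬛❓❓
❓⬜⬜⬜⬜⬛⬛❓❓
❓⬜⬜⬜🔴⬛⬛❓❓
❓⬜⬜⬜⬜⬛⬛❓❓
❓⬛⬛⬜⬛⬛⬛❓❓
❓❓❓❓❓❓❓❓❓
❓❓❓❓❓❓❓❓❓

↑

⬛⬛⬛⬛⬛⬛⬛⬛⬛
⬛⬛⬛⬛⬛⬛⬛⬛⬛
❓⬛⬛⬛⬛⬛⬛❓❓
❓⬜⬜⬜⬜⬛⬛❓❓
❓⬜⬜⬜🔴⬛⬛❓❓
❓⬜⬜⬜⬜⬛⬛❓❓
❓⬜⬜⬜⬜⬛⬛❓❓
❓⬛⬛⬜⬛⬛⬛❓❓
❓❓❓❓❓❓❓❓❓

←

⬛⬛⬛⬛⬛⬛⬛⬛⬛
⬛⬛⬛⬛⬛⬛⬛⬛⬛
❓❓⬛⬛⬛⬛⬛⬛❓
❓❓⬜⬜⬜⬜⬛⬛❓
❓❓⬜⬜🔴⬜⬛⬛❓
❓❓⬜⬜⬜⬜⬛⬛❓
❓❓⬜⬜⬜⬜⬛⬛❓
❓❓⬛⬛⬜⬛⬛⬛❓
❓❓❓❓❓❓❓❓❓

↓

⬛⬛⬛⬛⬛⬛⬛⬛⬛
❓❓⬛⬛⬛⬛⬛⬛❓
❓❓⬜⬜⬜⬜⬛⬛❓
❓❓⬜⬜⬜⬜⬛⬛❓
❓❓⬜⬜🔴⬜⬛⬛❓
❓❓⬜⬜⬜⬜⬛⬛❓
❓❓⬛⬛⬜⬛⬛⬛❓
❓❓❓❓❓❓❓❓❓
❓❓❓❓❓❓❓❓❓

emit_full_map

⬛⬛⬛⬛⬛⬛
⬜⬜⬜⬜⬛⬛
⬜⬜⬜⬜⬛⬛
⬜⬜🔴⬜⬛⬛
⬜⬜⬜⬜⬛⬛
⬛⬛⬜⬛⬛⬛

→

⬛⬛⬛⬛⬛⬛⬛⬛⬛
❓⬛⬛⬛⬛⬛⬛❓❓
❓⬜⬜⬜⬜⬛⬛❓❓
❓⬜⬜⬜⬜⬛⬛❓❓
❓⬜⬜⬜🔴⬛⬛❓❓
❓⬜⬜⬜⬜⬛⬛❓❓
❓⬛⬛⬜⬛⬛⬛❓❓
❓❓❓❓❓❓❓❓❓
❓❓❓❓❓❓❓❓❓

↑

⬛⬛⬛⬛⬛⬛⬛⬛⬛
⬛⬛⬛⬛⬛⬛⬛⬛⬛
❓⬛⬛⬛⬛⬛⬛❓❓
❓⬜⬜⬜⬜⬛⬛❓❓
❓⬜⬜⬜🔴⬛⬛❓❓
❓⬜⬜⬜⬜⬛⬛❓❓
❓⬜⬜⬜⬜⬛⬛❓❓
❓⬛⬛⬜⬛⬛⬛❓❓
❓❓❓❓❓❓❓❓❓

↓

⬛⬛⬛⬛⬛⬛⬛⬛⬛
❓⬛⬛⬛⬛⬛⬛❓❓
❓⬜⬜⬜⬜⬛⬛❓❓
❓⬜⬜⬜⬜⬛⬛❓❓
❓⬜⬜⬜🔴⬛⬛❓❓
❓⬜⬜⬜⬜⬛⬛❓❓
❓⬛⬛⬜⬛⬛⬛❓❓
❓❓❓❓❓❓❓❓❓
❓❓❓❓❓❓❓❓❓

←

⬛⬛⬛⬛⬛⬛⬛⬛⬛
❓❓⬛⬛⬛⬛⬛⬛❓
❓❓⬜⬜⬜⬜⬛⬛❓
❓❓⬜⬜⬜⬜⬛⬛❓
❓❓⬜⬜🔴⬜⬛⬛❓
❓❓⬜⬜⬜⬜⬛⬛❓
❓❓⬛⬛⬜⬛⬛⬛❓
❓❓❓❓❓❓❓❓❓
❓❓❓❓❓❓❓❓❓

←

⬛⬛⬛⬛⬛⬛⬛⬛⬛
❓❓❓⬛⬛⬛⬛⬛⬛
❓❓⬛⬜⬜⬜⬜⬛⬛
❓❓⬛⬜⬜⬜⬜⬛⬛
❓❓⬛⬜🔴⬜⬜⬛⬛
❓❓⬛⬜⬜⬜⬜⬛⬛
❓❓⬛⬛⬛⬜⬛⬛⬛
❓❓❓❓❓❓❓❓❓
❓❓❓❓❓❓❓❓❓

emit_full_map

❓⬛⬛⬛⬛⬛⬛
⬛⬜⬜⬜⬜⬛⬛
⬛⬜⬜⬜⬜⬛⬛
⬛⬜🔴⬜⬜⬛⬛
⬛⬜⬜⬜⬜⬛⬛
⬛⬛⬛⬜⬛⬛⬛

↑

⬛⬛⬛⬛⬛⬛⬛⬛⬛
⬛⬛⬛⬛⬛⬛⬛⬛⬛
❓❓⬛⬛⬛⬛⬛⬛⬛
❓❓⬛⬜⬜⬜⬜⬛⬛
❓❓⬛⬜🔴⬜⬜⬛⬛
❓❓⬛⬜⬜⬜⬜⬛⬛
❓❓⬛⬜⬜⬜⬜⬛⬛
❓❓⬛⬛⬛⬜⬛⬛⬛
❓❓❓❓❓❓❓❓❓

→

⬛⬛⬛⬛⬛⬛⬛⬛⬛
⬛⬛⬛⬛⬛⬛⬛⬛⬛
❓⬛⬛⬛⬛⬛⬛⬛❓
❓⬛⬜⬜⬜⬜⬛⬛❓
❓⬛⬜⬜🔴⬜⬛⬛❓
❓⬛⬜⬜⬜⬜⬛⬛❓
❓⬛⬜⬜⬜⬜⬛⬛❓
❓⬛⬛⬛⬜⬛⬛⬛❓
❓❓❓❓❓❓❓❓❓

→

⬛⬛⬛⬛⬛⬛⬛⬛⬛
⬛⬛⬛⬛⬛⬛⬛⬛⬛
⬛⬛⬛⬛⬛⬛⬛❓❓
⬛⬜⬜⬜⬜⬛⬛❓❓
⬛⬜⬜⬜🔴⬛⬛❓❓
⬛⬜⬜⬜⬜⬛⬛❓❓
⬛⬜⬜⬜⬜⬛⬛❓❓
⬛⬛⬛⬜⬛⬛⬛❓❓
❓❓❓❓❓❓❓❓❓

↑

⬛⬛⬛⬛⬛⬛⬛⬛⬛
⬛⬛⬛⬛⬛⬛⬛⬛⬛
⬛⬛⬛⬛⬛⬛⬛⬛⬛
⬛⬛⬛⬛⬛⬛⬛❓❓
⬛⬜⬜⬜🔴⬛⬛❓❓
⬛⬜⬜⬜⬜⬛⬛❓❓
⬛⬜⬜⬜⬜⬛⬛❓❓
⬛⬜⬜⬜⬜⬛⬛❓❓
⬛⬛⬛⬜⬛⬛⬛❓❓

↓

⬛⬛⬛⬛⬛⬛⬛⬛⬛
⬛⬛⬛⬛⬛⬛⬛⬛⬛
⬛⬛⬛⬛⬛⬛⬛❓❓
⬛⬜⬜⬜⬜⬛⬛❓❓
⬛⬜⬜⬜🔴⬛⬛❓❓
⬛⬜⬜⬜⬜⬛⬛❓❓
⬛⬜⬜⬜⬜⬛⬛❓❓
⬛⬛⬛⬜⬛⬛⬛❓❓
❓❓❓❓❓❓❓❓❓

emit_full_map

⬛⬛⬛⬛⬛⬛⬛
⬛⬜⬜⬜⬜⬛⬛
⬛⬜⬜⬜🔴⬛⬛
⬛⬜⬜⬜⬜⬛⬛
⬛⬜⬜⬜⬜⬛⬛
⬛⬛⬛⬜⬛⬛⬛


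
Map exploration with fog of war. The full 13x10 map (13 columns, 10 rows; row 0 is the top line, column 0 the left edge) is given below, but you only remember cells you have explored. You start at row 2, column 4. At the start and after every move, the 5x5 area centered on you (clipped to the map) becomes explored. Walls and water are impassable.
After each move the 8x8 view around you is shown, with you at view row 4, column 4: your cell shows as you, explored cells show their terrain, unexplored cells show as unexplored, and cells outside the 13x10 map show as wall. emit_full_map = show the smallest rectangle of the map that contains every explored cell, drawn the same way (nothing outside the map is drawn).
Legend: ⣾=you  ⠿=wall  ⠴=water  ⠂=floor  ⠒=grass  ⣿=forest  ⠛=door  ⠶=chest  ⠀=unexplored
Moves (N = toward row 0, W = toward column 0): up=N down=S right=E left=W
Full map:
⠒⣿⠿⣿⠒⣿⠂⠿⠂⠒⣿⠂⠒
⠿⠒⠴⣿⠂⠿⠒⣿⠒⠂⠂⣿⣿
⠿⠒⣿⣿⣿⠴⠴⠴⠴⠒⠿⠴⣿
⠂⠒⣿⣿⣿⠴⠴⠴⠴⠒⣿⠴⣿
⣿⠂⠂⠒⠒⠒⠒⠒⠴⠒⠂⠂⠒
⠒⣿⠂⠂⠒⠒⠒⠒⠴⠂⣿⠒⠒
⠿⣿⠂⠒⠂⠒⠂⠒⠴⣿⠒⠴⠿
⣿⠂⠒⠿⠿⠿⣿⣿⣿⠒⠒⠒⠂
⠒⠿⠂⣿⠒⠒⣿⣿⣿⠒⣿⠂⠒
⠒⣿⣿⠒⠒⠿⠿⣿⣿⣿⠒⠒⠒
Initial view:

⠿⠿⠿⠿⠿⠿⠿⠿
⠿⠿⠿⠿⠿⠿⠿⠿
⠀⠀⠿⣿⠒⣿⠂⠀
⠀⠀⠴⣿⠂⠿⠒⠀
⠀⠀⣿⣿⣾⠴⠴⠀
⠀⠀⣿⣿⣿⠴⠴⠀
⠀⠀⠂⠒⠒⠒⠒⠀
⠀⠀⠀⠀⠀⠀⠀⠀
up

⠿⠿⠿⠿⠿⠿⠿⠿
⠿⠿⠿⠿⠿⠿⠿⠿
⠿⠿⠿⠿⠿⠿⠿⠿
⠀⠀⠿⣿⠒⣿⠂⠀
⠀⠀⠴⣿⣾⠿⠒⠀
⠀⠀⣿⣿⣿⠴⠴⠀
⠀⠀⣿⣿⣿⠴⠴⠀
⠀⠀⠂⠒⠒⠒⠒⠀

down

⠿⠿⠿⠿⠿⠿⠿⠿
⠿⠿⠿⠿⠿⠿⠿⠿
⠀⠀⠿⣿⠒⣿⠂⠀
⠀⠀⠴⣿⠂⠿⠒⠀
⠀⠀⣿⣿⣾⠴⠴⠀
⠀⠀⣿⣿⣿⠴⠴⠀
⠀⠀⠂⠒⠒⠒⠒⠀
⠀⠀⠀⠀⠀⠀⠀⠀

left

⠿⠿⠿⠿⠿⠿⠿⠿
⠿⠿⠿⠿⠿⠿⠿⠿
⠿⠀⣿⠿⣿⠒⣿⠂
⠿⠀⠒⠴⣿⠂⠿⠒
⠿⠀⠒⣿⣾⣿⠴⠴
⠿⠀⠒⣿⣿⣿⠴⠴
⠿⠀⠂⠂⠒⠒⠒⠒
⠿⠀⠀⠀⠀⠀⠀⠀

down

⠿⠿⠿⠿⠿⠿⠿⠿
⠿⠀⣿⠿⣿⠒⣿⠂
⠿⠀⠒⠴⣿⠂⠿⠒
⠿⠀⠒⣿⣿⣿⠴⠴
⠿⠀⠒⣿⣾⣿⠴⠴
⠿⠀⠂⠂⠒⠒⠒⠒
⠿⠀⣿⠂⠂⠒⠒⠀
⠿⠀⠀⠀⠀⠀⠀⠀

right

⠿⠿⠿⠿⠿⠿⠿⠿
⠀⣿⠿⣿⠒⣿⠂⠀
⠀⠒⠴⣿⠂⠿⠒⠀
⠀⠒⣿⣿⣿⠴⠴⠀
⠀⠒⣿⣿⣾⠴⠴⠀
⠀⠂⠂⠒⠒⠒⠒⠀
⠀⣿⠂⠂⠒⠒⠒⠀
⠀⠀⠀⠀⠀⠀⠀⠀

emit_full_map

⣿⠿⣿⠒⣿⠂
⠒⠴⣿⠂⠿⠒
⠒⣿⣿⣿⠴⠴
⠒⣿⣿⣾⠴⠴
⠂⠂⠒⠒⠒⠒
⣿⠂⠂⠒⠒⠒

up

⠿⠿⠿⠿⠿⠿⠿⠿
⠿⠿⠿⠿⠿⠿⠿⠿
⠀⣿⠿⣿⠒⣿⠂⠀
⠀⠒⠴⣿⠂⠿⠒⠀
⠀⠒⣿⣿⣾⠴⠴⠀
⠀⠒⣿⣿⣿⠴⠴⠀
⠀⠂⠂⠒⠒⠒⠒⠀
⠀⣿⠂⠂⠒⠒⠒⠀

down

⠿⠿⠿⠿⠿⠿⠿⠿
⠀⣿⠿⣿⠒⣿⠂⠀
⠀⠒⠴⣿⠂⠿⠒⠀
⠀⠒⣿⣿⣿⠴⠴⠀
⠀⠒⣿⣿⣾⠴⠴⠀
⠀⠂⠂⠒⠒⠒⠒⠀
⠀⣿⠂⠂⠒⠒⠒⠀
⠀⠀⠀⠀⠀⠀⠀⠀

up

⠿⠿⠿⠿⠿⠿⠿⠿
⠿⠿⠿⠿⠿⠿⠿⠿
⠀⣿⠿⣿⠒⣿⠂⠀
⠀⠒⠴⣿⠂⠿⠒⠀
⠀⠒⣿⣿⣾⠴⠴⠀
⠀⠒⣿⣿⣿⠴⠴⠀
⠀⠂⠂⠒⠒⠒⠒⠀
⠀⣿⠂⠂⠒⠒⠒⠀


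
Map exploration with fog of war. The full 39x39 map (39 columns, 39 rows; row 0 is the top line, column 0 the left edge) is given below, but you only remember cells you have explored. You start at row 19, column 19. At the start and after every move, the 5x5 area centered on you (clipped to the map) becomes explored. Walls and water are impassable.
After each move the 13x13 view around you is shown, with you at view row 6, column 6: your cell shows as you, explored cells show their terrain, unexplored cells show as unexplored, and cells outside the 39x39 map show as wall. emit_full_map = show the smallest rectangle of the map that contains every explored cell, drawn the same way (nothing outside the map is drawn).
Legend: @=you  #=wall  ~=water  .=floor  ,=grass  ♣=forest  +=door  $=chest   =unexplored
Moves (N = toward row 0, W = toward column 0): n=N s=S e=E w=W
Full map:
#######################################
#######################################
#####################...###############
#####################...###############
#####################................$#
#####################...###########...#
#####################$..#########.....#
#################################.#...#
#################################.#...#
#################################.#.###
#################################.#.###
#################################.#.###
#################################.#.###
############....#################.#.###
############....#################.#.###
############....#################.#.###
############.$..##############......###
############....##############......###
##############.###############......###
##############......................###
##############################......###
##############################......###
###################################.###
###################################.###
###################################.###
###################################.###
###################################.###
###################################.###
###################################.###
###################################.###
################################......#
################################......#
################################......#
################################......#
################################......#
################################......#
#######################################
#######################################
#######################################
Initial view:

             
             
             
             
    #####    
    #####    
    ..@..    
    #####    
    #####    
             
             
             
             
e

             
             
             
             
   ######    
   ######    
   ...@..    
   ######    
   ######    
             
             
             
             

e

             
             
             
             
  #######    
  #######    
  ....@..    
  #######    
  #######    
             
             
             
             

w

             
             
             
             
   #######   
   #######   
   ...@...   
   #######   
   #######   
             
             
             
             

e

             
             
             
             
  #######    
  #######    
  ....@..    
  #######    
  #######    
             
             
             
             

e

             
             
             
             
 ########    
 ########    
 .....@..    
 ########    
 ########    
             
             
             
             

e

             
             
             
             
#########    
#########    
......@..    
#########    
#########    
             
             
             
             

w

             
             
             
             
 #########   
 #########   
 .....@...   
 #########   
 #########   
             
             
             
             

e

             
             
             
             
#########    
#########    
......@..    
#########    
#########    
             
             
             
             


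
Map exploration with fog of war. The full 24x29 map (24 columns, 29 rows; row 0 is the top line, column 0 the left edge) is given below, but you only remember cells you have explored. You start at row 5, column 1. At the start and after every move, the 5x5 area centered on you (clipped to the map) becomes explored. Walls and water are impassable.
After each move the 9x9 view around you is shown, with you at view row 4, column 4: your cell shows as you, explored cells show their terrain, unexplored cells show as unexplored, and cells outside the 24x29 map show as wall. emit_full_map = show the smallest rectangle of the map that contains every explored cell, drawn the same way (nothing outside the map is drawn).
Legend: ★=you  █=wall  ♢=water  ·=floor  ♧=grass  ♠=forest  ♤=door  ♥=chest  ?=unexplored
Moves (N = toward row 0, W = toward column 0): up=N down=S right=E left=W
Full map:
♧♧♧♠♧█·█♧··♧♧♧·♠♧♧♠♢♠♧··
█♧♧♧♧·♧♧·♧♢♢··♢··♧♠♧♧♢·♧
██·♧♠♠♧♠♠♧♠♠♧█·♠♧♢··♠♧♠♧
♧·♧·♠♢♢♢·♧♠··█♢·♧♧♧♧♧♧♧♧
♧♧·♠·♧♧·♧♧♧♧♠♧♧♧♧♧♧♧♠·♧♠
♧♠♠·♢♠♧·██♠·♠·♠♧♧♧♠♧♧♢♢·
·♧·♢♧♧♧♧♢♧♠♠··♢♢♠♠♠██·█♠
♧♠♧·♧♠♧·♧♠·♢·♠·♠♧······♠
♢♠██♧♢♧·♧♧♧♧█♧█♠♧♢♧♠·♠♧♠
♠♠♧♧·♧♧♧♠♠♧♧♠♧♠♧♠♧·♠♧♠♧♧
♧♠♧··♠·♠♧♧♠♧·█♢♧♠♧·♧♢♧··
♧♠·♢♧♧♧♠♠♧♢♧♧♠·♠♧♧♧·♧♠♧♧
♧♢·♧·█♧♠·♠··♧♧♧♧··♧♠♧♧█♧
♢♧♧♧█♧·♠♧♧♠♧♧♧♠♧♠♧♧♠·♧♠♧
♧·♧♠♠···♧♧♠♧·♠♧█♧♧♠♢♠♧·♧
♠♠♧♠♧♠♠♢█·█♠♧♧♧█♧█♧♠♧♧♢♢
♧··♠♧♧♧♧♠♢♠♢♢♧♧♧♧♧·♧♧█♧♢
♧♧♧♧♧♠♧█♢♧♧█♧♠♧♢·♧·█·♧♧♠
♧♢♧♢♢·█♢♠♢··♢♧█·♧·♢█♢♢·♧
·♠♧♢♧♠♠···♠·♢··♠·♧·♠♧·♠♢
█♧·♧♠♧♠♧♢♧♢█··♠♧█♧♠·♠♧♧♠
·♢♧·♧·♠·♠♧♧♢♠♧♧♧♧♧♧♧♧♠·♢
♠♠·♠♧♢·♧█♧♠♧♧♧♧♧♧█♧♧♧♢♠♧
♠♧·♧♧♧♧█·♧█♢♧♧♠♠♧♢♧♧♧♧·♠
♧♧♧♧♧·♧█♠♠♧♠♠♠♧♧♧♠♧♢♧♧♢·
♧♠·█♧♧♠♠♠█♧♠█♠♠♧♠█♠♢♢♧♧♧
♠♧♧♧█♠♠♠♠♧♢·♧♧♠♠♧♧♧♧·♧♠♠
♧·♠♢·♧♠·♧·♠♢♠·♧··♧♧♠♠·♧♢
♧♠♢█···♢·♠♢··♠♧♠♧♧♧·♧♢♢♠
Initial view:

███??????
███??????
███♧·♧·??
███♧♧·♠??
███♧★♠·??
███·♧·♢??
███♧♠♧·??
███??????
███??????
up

███??????
███??????
█████·♧??
███♧·♧·??
███♧★·♠??
███♧♠♠·??
███·♧·♢??
███♧♠♧·??
███??????

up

█████████
███??????
████♧♧♧??
█████·♧??
███♧★♧·??
███♧♧·♠??
███♧♠♠·??
███·♧·♢??
███♧♠♧·??

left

█████████
████?????
█████♧♧♧?
██████·♧?
████★·♧·?
████♧♧·♠?
████♧♠♠·?
████·♧·♢?
████♧♠♧·?

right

█████████
███??????
████♧♧♧??
█████·♧??
███♧★♧·??
███♧♧·♠??
███♧♠♠·??
███·♧·♢??
███♧♠♧·??

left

█████████
████?????
█████♧♧♧?
██████·♧?
████★·♧·?
████♧♧·♠?
████♧♠♠·?
████·♧·♢?
████♧♠♧·?

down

████?????
█████♧♧♧?
██████·♧?
████♧·♧·?
████★♧·♠?
████♧♠♠·?
████·♧·♢?
████♧♠♧·?
████?????

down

█████♧♧♧?
██████·♧?
████♧·♧·?
████♧♧·♠?
████★♠♠·?
████·♧·♢?
████♧♠♧·?
████?????
████?????

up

████?????
█████♧♧♧?
██████·♧?
████♧·♧·?
████★♧·♠?
████♧♠♠·?
████·♧·♢?
████♧♠♧·?
████?????

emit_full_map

█♧♧♧
██·♧
♧·♧·
★♧·♠
♧♠♠·
·♧·♢
♧♠♧·

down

█████♧♧♧?
██████·♧?
████♧·♧·?
████♧♧·♠?
████★♠♠·?
████·♧·♢?
████♧♠♧·?
████?????
████?????

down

██████·♧?
████♧·♧·?
████♧♧·♠?
████♧♠♠·?
████★♧·♢?
████♧♠♧·?
████♢♠█??
████?????
████?????

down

████♧·♧·?
████♧♧·♠?
████♧♠♠·?
████·♧·♢?
████★♠♧·?
████♢♠█??
████♠♠♧??
████?????
████?????

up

██████·♧?
████♧·♧·?
████♧♧·♠?
████♧♠♠·?
████★♧·♢?
████♧♠♧·?
████♢♠█??
████♠♠♧??
████?????

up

█████♧♧♧?
██████·♧?
████♧·♧·?
████♧♧·♠?
████★♠♠·?
████·♧·♢?
████♧♠♧·?
████♢♠█??
████♠♠♧??

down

██████·♧?
████♧·♧·?
████♧♧·♠?
████♧♠♠·?
████★♧·♢?
████♧♠♧·?
████♢♠█??
████♠♠♧??
████?????

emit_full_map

█♧♧♧
██·♧
♧·♧·
♧♧·♠
♧♠♠·
★♧·♢
♧♠♧·
♢♠█?
♠♠♧?

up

█████♧♧♧?
██████·♧?
████♧·♧·?
████♧♧·♠?
████★♠♠·?
████·♧·♢?
████♧♠♧·?
████♢♠█??
████♠♠♧??

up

████?????
█████♧♧♧?
██████·♧?
████♧·♧·?
████★♧·♠?
████♧♠♠·?
████·♧·♢?
████♧♠♧·?
████♢♠█??

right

███??????
████♧♧♧??
█████·♧??
███♧·♧·??
███♧★·♠??
███♧♠♠·??
███·♧·♢??
███♧♠♧·??
███♢♠█???

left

████?????
█████♧♧♧?
██████·♧?
████♧·♧·?
████★♧·♠?
████♧♠♠·?
████·♧·♢?
████♧♠♧·?
████♢♠█??


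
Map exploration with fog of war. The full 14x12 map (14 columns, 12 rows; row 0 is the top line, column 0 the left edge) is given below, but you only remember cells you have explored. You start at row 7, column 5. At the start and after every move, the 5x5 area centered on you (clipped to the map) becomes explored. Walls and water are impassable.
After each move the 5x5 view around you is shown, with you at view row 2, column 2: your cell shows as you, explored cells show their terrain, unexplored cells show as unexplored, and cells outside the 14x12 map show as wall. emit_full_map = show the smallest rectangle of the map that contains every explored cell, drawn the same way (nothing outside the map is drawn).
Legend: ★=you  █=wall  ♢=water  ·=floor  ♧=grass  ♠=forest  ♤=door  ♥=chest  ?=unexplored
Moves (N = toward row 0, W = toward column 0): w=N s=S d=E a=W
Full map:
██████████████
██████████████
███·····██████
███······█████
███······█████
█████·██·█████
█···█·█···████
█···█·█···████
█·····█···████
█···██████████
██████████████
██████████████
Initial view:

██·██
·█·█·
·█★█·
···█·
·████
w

·····
██·██
·█★█·
·█·█·
···█·

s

██·██
·█·█·
·█★█·
···█·
·████

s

·█·█·
·█·█·
··★█·
·████
█████

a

··█·█
··█·█
··★·█
··███
█████

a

···█·
···█·
··★··
···██
█████

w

████·
···█·
··★█·
·····
···██

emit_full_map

??·····
████·██
···█·█·
··★█·█·
·····█·
···████
███████

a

█████
█···█
█·★·█
█····
█···█

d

████·
···█·
··★█·
·····
···██

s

···█·
···█·
··★··
···██
█████

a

█···█
█···█
█·★··
█···█
█████

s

█···█
█····
█·★·█
█████
█████

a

██···
██···
██★··
█████
█████

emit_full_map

???·····
█████·██
█···█·█·
█···█·█·
█·····█·
█★··████
████████
█████???

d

█···█
█····
█·★·█
█████
█████

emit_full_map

???·····
█████·██
█···█·█·
█···█·█·
█·····█·
█·★·████
████████
█████???


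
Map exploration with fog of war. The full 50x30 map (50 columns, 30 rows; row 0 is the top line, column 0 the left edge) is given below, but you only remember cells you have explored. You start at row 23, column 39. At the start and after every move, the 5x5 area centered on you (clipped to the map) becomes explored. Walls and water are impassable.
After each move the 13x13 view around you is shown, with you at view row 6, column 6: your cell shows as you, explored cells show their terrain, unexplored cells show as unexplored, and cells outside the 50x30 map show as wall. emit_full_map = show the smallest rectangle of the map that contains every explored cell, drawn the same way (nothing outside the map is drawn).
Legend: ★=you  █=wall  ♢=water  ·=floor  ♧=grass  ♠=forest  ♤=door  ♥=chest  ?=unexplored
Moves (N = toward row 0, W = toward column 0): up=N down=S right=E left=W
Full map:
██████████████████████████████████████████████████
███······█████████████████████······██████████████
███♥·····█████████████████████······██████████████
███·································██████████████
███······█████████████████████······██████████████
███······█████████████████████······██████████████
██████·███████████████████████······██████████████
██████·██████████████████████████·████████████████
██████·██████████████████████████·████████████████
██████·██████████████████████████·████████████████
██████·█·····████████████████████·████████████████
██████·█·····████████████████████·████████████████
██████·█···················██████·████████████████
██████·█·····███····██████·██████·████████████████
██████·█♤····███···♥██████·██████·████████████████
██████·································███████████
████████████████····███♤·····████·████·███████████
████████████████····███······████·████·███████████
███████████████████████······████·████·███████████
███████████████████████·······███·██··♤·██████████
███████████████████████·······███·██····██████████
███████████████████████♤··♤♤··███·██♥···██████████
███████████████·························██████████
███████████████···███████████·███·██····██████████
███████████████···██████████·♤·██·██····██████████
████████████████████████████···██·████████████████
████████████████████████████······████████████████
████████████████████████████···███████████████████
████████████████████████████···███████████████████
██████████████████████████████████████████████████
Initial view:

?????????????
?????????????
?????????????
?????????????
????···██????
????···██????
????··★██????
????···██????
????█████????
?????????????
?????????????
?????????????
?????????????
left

?????????????
?????????????
?????????????
?????????????
????♥···██???
????····██???
????··★·██???
????····██???
????██████???
?????????????
?????????????
?????????????
?????????????

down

?????????????
?????????????
?????????????
????♥···██???
????····██???
????····██???
????··★·██???
????██████???
????█████????
?????????????
?????????????
?????????????
█████████████

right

?????????????
?????????????
?????????????
???♥···██????
???····██????
???····██????
???···★██????
???██████????
???██████????
?????????????
?????????????
?????????????
█████████████

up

?????????????
?????????????
?????????????
?????????????
???♥···██????
???····██????
???···★██????
???····██????
???██████????
???██████????
?????????????
?????????????
?????????????

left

?????????????
?????????????
?????????????
?????????????
????♥···██???
????····██???
????··★·██???
????····██???
????██████???
????██████???
?????????????
?????????????
?????????????

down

?????????????
?????????????
?????????????
????♥···██???
????····██???
????····██???
????··★·██???
????██████???
????██████???
?????????????
?????????????
?????????????
█████████████

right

?????????????
?????????????
?????????????
???♥···██????
???····██????
???····██????
???···★██????
???██████????
???██████????
?????????????
?????????????
?????????????
█████████████

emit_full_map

♥···██
····██
····██
···★██
██████
██████

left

?????????????
?????????????
?????????????
????♥···██???
????····██???
????····██???
????··★·██???
????██████???
????██████???
?????????????
?????????????
?????????????
█████████████

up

?????????????
?????????????
?????????????
?????????????
????♥···██???
????····██???
????··★·██???
????····██???
????██████???
????██████???
?????????????
?????????????
?????????????

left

?????????????
?????????????
?????????????
?????????????
????█♥···██??
????·····██??
????█·★··██??
????█····██??
????███████??
?????██████??
?????????????
?????????????
?????????????

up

?????????????
?????????????
?????????????
?????????????
????█····????
????█♥···██??
????··★··██??
????█····██??
????█····██??
????███████??
?????██████??
?????????????
?????????????

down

?????????????
?????????????
?????????????
????█····????
????█♥···██??
????·····██??
????█·★··██??
????█····██??
????███████??
?????██████??
?????????????
?????????????
?????????????

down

?????????????
?????????????
????█····????
????█♥···██??
????·····██??
????█····██??
????█·★··██??
????███████??
????███████??
?????????????
?????????????
?????????????
█████████████

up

?????????????
?????????????
?????????????
????█····????
????█♥···██??
????·····██??
????█·★··██??
????█····██??
????███████??
????███████??
?????????????
?????????????
?????????????

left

?????????????
?????????????
?????????????
?????█····???
????██♥···██?
????······██?
????██★···██?
????██····██?
????████████?
?????███████?
?????????????
?????????????
?????????????

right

?????????????
?????????????
?????????????
????█····????
???██♥···██??
???······██??
???██·★··██??
???██····██??
???████████??
????███████??
?????????????
?????????????
?????????????

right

?????????????
?????????????
?????????????
???█····?????
??██♥···██???
??······██???
??██··★·██???
??██····██???
??████████???
???███████???
?????????????
?????????????
?????????????

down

?????????????
?????????????
???█····?????
??██♥···██???
??······██???
??██····██???
??██··★·██???
??████████???
???███████???
?????????????
?????????????
?????????????
█████████████

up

?????????????
?????????????
?????????????
???█····?????
??██♥···██???
??······██???
??██··★·██???
??██····██???
??████████???
???███████???
?????????????
?????????????
?????????????

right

?????????????
?????????????
?????????????
??█····??????
?██♥···██????
?······██????
?██···★██????
?██····██????
?████████????
??███████????
?????????????
?????????????
?????????????

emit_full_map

?█····??
██♥···██
······██
██···★██
██····██
████████
?███████
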